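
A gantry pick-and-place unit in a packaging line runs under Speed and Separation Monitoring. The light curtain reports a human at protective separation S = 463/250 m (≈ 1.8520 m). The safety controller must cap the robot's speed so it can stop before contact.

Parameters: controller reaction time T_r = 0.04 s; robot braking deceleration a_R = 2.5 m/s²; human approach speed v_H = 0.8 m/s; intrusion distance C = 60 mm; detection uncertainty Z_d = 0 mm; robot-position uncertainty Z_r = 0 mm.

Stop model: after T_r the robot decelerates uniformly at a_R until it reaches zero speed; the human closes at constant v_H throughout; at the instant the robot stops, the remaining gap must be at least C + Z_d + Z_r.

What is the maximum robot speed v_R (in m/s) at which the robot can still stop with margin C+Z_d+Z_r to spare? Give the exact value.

collect terms ⇒ (1/5)·v_R² + (9/25)·v_R + (-44/25) = 0
  disc = (9/25)² − 4·(1/5)·(-44/25) = 961/625 ; √disc = 31/25
  v_R = (−(9/25) + 31/25) / (2·(1/5)) = 11/5 m/s
check:
stop time T_s = (11/5)/(5/2) = 0.8800 s
robot covers v_R·T_r = 2.2000·0.0400 = 0.0880 m before braking
braking distance = 2.2000²/(2·2.5000) = 0.9680 m
human over T_r+T_s: 0.8000·(0.0400+0.8800) = 0.7360 m
residual clearance needed = 0.0600+0.0000+0.0000 = 0.0600 m
sum ≈ 0.0880+0.9680+0.7360+0.0600 ≈ 1.8520 m = S ✓

v_R_max = 11/5 m/s = 2.2000 m/s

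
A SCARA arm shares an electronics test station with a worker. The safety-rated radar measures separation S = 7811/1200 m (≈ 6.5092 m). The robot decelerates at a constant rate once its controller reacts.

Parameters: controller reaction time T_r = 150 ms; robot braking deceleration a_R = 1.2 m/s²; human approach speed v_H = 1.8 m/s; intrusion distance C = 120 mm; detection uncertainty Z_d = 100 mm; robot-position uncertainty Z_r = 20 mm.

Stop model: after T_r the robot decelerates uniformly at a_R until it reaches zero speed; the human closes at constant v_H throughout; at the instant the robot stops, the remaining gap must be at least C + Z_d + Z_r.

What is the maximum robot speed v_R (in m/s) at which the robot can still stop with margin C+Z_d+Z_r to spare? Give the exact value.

quadratic (5/12)·v² + (33/20)·v + (-7199/1200) = 0
  disc = (33/20)² − 4·(5/12)·(-7199/1200) = 11449/900 ; √disc = 107/30
  v_R = (−(33/20) + 107/30) / (2·(5/12)) = 23/10 m/s
check:
braking lasts T_s = (23/10)/(6/5) = 1.9167 s
reaction-phase robot travel = 2.3000·0.1500 = 0.3450 m
robot covers 2.3000·1.9167 − ½·1.2000·1.9167² = 2.2042 m while stopping
human over T_r+T_s: 1.8000·(0.1500+1.9167) = 3.7200 m
C+Z_d+Z_r = 0.1200+0.1000+0.0200 = 0.2400 m
sum ≈ 0.3450+2.2042+3.7200+0.2400 ≈ 6.5092 m = S ✓

v_R_max = 23/10 m/s = 2.3000 m/s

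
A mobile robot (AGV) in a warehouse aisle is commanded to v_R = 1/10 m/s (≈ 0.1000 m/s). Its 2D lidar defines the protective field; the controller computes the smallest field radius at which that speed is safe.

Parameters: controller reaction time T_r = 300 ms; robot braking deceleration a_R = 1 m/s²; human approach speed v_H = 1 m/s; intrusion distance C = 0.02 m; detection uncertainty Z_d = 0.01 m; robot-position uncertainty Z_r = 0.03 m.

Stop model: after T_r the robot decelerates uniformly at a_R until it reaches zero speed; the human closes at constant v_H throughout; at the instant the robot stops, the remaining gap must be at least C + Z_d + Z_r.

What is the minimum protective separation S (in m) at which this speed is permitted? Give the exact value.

braking lasts T_s = (1/10)/1 = 0.1000 s
robot covers v_R·T_r = 0.1000·0.3000 = 0.0300 m before braking
robot under decel: 0.1000²/(2·1.0000) = 0.0050 m
person approaches 1.0000·(0.3000+0.1000) = 0.4000 m
margins: 0.0200+0.0100+0.0300 = 0.0600 m
S_min ≈ 0.0300+0.0050+0.4000+0.0600  ⇒  S_min = 99/200 m

S_min = 99/200 m = 0.4950 m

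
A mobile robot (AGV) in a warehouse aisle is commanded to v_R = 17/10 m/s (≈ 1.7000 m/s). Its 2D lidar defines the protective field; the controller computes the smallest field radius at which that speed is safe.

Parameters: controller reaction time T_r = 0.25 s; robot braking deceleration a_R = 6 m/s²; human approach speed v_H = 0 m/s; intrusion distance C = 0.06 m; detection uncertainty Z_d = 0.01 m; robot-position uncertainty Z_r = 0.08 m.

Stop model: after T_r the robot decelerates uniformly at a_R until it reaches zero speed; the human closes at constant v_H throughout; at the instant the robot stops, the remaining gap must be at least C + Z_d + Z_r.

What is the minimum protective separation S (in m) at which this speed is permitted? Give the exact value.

S_min = 979/1200 m = 0.8158 m

stop time T_s = (17/10)/6 = 0.2833 s
robot covers v_R·T_r = 1.7000·0.2500 = 0.4250 m before braking
robot covers 1.7000·0.2833 − ½·6.0000·0.2833² = 0.2408 m while stopping
human closes 0.0000·0.5333 = 0.0000 m
margins: 0.0600+0.0100+0.0800 = 0.1500 m
S_min ≈ 0.4250+0.2408+0.0000+0.1500  ⇒  S_min = 979/1200 m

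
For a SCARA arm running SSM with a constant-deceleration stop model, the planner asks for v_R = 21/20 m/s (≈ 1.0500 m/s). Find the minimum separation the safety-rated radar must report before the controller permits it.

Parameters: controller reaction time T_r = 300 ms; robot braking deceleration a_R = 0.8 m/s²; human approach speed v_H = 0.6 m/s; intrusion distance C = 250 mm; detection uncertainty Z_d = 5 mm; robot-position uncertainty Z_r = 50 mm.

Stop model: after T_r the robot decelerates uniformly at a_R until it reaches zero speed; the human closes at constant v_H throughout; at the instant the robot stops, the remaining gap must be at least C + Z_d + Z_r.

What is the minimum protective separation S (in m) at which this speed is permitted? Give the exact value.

T_s = v_R/a_R = (21/20)/(4/5) = 1.3125 s
reaction-phase robot travel = 1.0500·0.3000 = 0.3150 m
robot under decel: 1.0500²/(2·0.8000) = 0.6891 m
person approaches 0.6000·(0.3000+1.3125) = 0.9675 m
C+Z_d+Z_r = 0.2500+0.0050+0.0500 = 0.3050 m
S_min ≈ 0.3150+0.6891+0.9675+0.3050  ⇒  S_min = 1457/640 m

S_min = 1457/640 m = 2.2766 m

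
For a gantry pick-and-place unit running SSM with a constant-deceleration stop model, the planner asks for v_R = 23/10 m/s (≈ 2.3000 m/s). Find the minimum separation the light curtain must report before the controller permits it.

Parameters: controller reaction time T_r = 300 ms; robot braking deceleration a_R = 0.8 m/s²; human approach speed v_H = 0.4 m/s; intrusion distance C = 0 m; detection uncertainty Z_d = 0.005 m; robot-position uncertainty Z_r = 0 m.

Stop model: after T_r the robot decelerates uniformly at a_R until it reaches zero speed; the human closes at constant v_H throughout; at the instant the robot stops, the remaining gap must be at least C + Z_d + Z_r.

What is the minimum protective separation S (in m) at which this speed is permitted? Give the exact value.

S_min = 4217/800 m = 5.2713 m

braking lasts T_s = (23/10)/(4/5) = 2.8750 s
robot in T_r: 2.3000·0.3000 = 0.6900 m
robot under decel: 2.3000²/(2·0.8000) = 3.3062 m
human closes 0.4000·3.1750 = 1.2700 m
margins: 0.0000+0.0050+0.0000 = 0.0050 m
S_min ≈ 0.6900+3.3062+1.2700+0.0050  ⇒  S_min = 4217/800 m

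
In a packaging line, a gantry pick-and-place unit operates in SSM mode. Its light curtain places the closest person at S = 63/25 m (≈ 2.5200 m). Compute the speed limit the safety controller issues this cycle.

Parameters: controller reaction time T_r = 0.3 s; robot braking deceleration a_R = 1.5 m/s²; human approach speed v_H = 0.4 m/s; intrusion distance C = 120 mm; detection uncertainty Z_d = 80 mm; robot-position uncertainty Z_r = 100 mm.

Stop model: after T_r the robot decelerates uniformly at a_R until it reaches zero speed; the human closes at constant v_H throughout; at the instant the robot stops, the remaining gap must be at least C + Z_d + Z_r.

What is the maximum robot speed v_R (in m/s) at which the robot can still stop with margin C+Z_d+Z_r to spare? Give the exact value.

collect terms ⇒ (1/3)·v_R² + (17/30)·v_R + (-21/10) = 0
  disc = (17/30)² − 4·(1/3)·(-21/10) = 2809/900 ; √disc = 53/30
  v_R = (−(17/30) + 53/30) / (2·(1/3)) = 9/5 m/s
check:
braking lasts T_s = (9/5)/(3/2) = 1.2000 s
robot covers v_R·T_r = 1.8000·0.3000 = 0.5400 m before braking
robot covers 1.8000·1.2000 − ½·1.5000·1.2000² = 1.0800 m while stopping
human over T_r+T_s: 0.4000·(0.3000+1.2000) = 0.6000 m
margins: 0.1200+0.0800+0.1000 = 0.3000 m
sum ≈ 0.5400+1.0800+0.6000+0.3000 ≈ 2.5200 m = S ✓

v_R_max = 9/5 m/s = 1.8000 m/s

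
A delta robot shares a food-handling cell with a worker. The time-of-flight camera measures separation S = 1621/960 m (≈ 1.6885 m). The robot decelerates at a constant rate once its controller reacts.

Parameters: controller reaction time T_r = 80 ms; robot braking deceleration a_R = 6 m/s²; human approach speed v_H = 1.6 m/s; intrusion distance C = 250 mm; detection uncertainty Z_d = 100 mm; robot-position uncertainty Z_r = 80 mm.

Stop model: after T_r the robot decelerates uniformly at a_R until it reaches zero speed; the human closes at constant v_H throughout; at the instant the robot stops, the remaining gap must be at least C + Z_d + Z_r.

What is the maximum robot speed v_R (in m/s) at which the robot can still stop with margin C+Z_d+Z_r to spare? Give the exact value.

collect terms ⇒ (1/12)·v_R² + (26/75)·v_R + (-27133/24000) = 0
  disc = (26/75)² − 4·(1/12)·(-27133/24000) = 19881/40000 ; √disc = 141/200
  v_R = (−(26/75) + 141/200) / (2·(1/12)) = 43/20 m/s
check:
stop time T_s = (43/20)/6 = 0.3583 s
robot in T_r: 2.1500·0.0800 = 0.1720 m
robot under decel: 2.1500²/(2·6.0000) = 0.3852 m
human over T_r+T_s: 1.6000·(0.0800+0.3583) = 0.7013 m
residual clearance needed = 0.2500+0.1000+0.0800 = 0.4300 m
sum ≈ 0.1720+0.3852+0.7013+0.4300 ≈ 1.6885 m = S ✓

v_R_max = 43/20 m/s = 2.1500 m/s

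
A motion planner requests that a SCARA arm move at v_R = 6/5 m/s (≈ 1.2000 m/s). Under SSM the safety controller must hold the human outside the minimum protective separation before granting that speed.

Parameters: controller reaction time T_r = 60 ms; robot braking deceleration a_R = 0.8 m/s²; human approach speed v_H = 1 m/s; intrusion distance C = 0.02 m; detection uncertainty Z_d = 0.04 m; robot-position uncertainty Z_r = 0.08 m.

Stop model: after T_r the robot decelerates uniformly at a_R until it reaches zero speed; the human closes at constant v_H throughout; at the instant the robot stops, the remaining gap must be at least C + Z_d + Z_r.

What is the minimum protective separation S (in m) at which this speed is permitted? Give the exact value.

S_min = 334/125 m = 2.6720 m

braking lasts T_s = (6/5)/(4/5) = 1.5000 s
reaction-phase robot travel = 1.2000·0.0600 = 0.0720 m
robot covers 1.2000·1.5000 − ½·0.8000·1.5000² = 0.9000 m while stopping
human closes 1.0000·1.5600 = 1.5600 m
residual clearance needed = 0.0200+0.0400+0.0800 = 0.1400 m
S_min ≈ 0.0720+0.9000+1.5600+0.1400  ⇒  S_min = 334/125 m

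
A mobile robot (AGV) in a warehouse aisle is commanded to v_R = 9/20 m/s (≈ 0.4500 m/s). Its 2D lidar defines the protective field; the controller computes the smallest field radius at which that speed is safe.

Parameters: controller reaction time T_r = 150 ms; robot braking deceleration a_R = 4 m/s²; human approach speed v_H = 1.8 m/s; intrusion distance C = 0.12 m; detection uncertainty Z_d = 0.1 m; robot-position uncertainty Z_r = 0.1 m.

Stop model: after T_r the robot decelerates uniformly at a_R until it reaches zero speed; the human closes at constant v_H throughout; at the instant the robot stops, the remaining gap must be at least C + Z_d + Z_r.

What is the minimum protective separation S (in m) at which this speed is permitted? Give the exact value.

T_s = v_R/a_R = (9/20)/4 = 0.1125 s
robot in T_r: 0.4500·0.1500 = 0.0675 m
robot under decel: 0.4500²/(2·4.0000) = 0.0253 m
human over T_r+T_s: 1.8000·(0.1500+0.1125) = 0.4725 m
C+Z_d+Z_r = 0.1200+0.1000+0.1000 = 0.3200 m
S_min ≈ 0.0675+0.0253+0.4725+0.3200  ⇒  S_min = 2833/3200 m

S_min = 2833/3200 m = 0.8853 m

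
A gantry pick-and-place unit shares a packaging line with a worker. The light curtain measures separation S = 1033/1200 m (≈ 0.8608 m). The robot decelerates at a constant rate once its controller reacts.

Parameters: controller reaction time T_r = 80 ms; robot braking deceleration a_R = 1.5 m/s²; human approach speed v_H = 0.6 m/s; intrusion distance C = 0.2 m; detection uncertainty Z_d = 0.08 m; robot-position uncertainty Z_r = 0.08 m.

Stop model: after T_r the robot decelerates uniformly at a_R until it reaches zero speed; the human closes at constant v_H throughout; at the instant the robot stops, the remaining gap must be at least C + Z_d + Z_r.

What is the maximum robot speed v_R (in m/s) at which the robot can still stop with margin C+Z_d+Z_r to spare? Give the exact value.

collect terms ⇒ (1/3)·v_R² + (12/25)·v_R + (-2717/6000) = 0
  disc = (12/25)² − 4·(1/3)·(-2717/6000) = 18769/22500 ; √disc = 137/150
  v_R = (−(12/25) + 137/150) / (2·(1/3)) = 13/20 m/s
check:
stop time T_s = (13/20)/(3/2) = 0.4333 s
robot in T_r: 0.6500·0.0800 = 0.0520 m
braking distance = 0.6500²/(2·1.5000) = 0.1408 m
human over T_r+T_s: 0.6000·(0.0800+0.4333) = 0.3080 m
margins: 0.2000+0.0800+0.0800 = 0.3600 m
sum ≈ 0.0520+0.1408+0.3080+0.3600 ≈ 0.8608 m = S ✓

v_R_max = 13/20 m/s = 0.6500 m/s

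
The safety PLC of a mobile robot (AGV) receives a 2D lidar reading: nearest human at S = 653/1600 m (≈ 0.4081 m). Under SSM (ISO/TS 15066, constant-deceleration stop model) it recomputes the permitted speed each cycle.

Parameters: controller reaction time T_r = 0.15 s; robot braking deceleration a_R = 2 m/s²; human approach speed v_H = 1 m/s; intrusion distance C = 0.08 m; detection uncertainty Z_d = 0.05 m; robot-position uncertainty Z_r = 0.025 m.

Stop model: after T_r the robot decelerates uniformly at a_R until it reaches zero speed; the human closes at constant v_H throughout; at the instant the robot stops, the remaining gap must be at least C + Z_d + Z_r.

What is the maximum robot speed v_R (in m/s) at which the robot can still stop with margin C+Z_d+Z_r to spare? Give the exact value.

v_R_max = 3/20 m/s = 0.1500 m/s

quadratic (1/4)·v² + (13/20)·v + (-33/320) = 0
  disc = (13/20)² − 4·(1/4)·(-33/320) = 841/1600 ; √disc = 29/40
  v_R = (−(13/20) + 29/40) / (2·(1/4)) = 3/20 m/s
check:
braking lasts T_s = (3/20)/2 = 0.0750 s
robot covers v_R·T_r = 0.1500·0.1500 = 0.0225 m before braking
robot under decel: 0.1500²/(2·2.0000) = 0.0056 m
person approaches 1.0000·(0.1500+0.0750) = 0.2250 m
C+Z_d+Z_r = 0.0800+0.0500+0.0250 = 0.1550 m
sum ≈ 0.0225+0.0056+0.2250+0.1550 ≈ 0.4081 m = S ✓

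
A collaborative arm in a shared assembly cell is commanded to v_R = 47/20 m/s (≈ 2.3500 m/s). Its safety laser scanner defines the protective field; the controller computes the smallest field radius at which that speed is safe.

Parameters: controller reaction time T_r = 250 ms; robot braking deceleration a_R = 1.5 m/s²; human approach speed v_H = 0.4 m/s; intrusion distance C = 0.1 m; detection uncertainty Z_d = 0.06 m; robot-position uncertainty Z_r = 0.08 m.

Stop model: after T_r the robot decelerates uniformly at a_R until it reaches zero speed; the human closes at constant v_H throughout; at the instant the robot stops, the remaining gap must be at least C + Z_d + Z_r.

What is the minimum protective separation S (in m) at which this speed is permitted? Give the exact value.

S_min = 679/200 m = 3.3950 m

T_s = v_R/a_R = (47/20)/(3/2) = 1.5667 s
robot covers v_R·T_r = 2.3500·0.2500 = 0.5875 m before braking
robot under decel: 2.3500²/(2·1.5000) = 1.8408 m
human over T_r+T_s: 0.4000·(0.2500+1.5667) = 0.7267 m
residual clearance needed = 0.1000+0.0600+0.0800 = 0.2400 m
S_min ≈ 0.5875+1.8408+0.7267+0.2400  ⇒  S_min = 679/200 m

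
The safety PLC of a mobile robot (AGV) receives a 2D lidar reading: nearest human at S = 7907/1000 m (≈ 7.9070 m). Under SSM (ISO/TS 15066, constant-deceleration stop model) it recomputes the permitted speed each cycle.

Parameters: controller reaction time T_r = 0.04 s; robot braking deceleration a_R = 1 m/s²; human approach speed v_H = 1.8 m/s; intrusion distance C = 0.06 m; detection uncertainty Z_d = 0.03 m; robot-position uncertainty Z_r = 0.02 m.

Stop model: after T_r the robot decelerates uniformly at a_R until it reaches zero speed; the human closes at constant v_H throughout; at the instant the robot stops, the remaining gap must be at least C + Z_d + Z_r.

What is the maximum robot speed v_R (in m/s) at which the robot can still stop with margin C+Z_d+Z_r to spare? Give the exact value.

quadratic (1/2)·v² + (46/25)·v + (-309/40) = 0
  disc = (46/25)² − 4·(1/2)·(-309/40) = 47089/2500 ; √disc = 217/50
  v_R = (−(46/25) + 217/50) / (2·(1/2)) = 5/2 m/s
check:
T_s = v_R/a_R = (5/2)/1 = 2.5000 s
reaction-phase robot travel = 2.5000·0.0400 = 0.1000 m
braking distance = 2.5000²/(2·1.0000) = 3.1250 m
human over T_r+T_s: 1.8000·(0.0400+2.5000) = 4.5720 m
residual clearance needed = 0.0600+0.0300+0.0200 = 0.1100 m
sum ≈ 0.1000+3.1250+4.5720+0.1100 ≈ 7.9070 m = S ✓

v_R_max = 5/2 m/s = 2.5000 m/s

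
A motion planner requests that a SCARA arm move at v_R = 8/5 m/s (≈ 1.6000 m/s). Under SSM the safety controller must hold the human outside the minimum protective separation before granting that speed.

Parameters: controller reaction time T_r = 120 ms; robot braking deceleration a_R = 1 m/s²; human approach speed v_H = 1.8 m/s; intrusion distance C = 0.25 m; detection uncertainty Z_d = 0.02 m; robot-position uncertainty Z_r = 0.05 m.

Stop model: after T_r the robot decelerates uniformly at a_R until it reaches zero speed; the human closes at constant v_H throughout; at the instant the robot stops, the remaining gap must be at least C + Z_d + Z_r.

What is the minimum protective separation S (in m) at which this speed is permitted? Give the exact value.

S_min = 611/125 m = 4.8880 m

stop time T_s = (8/5)/1 = 1.6000 s
reaction-phase robot travel = 1.6000·0.1200 = 0.1920 m
robot under decel: 1.6000²/(2·1.0000) = 1.2800 m
human over T_r+T_s: 1.8000·(0.1200+1.6000) = 3.0960 m
margins: 0.2500+0.0200+0.0500 = 0.3200 m
S_min ≈ 0.1920+1.2800+3.0960+0.3200  ⇒  S_min = 611/125 m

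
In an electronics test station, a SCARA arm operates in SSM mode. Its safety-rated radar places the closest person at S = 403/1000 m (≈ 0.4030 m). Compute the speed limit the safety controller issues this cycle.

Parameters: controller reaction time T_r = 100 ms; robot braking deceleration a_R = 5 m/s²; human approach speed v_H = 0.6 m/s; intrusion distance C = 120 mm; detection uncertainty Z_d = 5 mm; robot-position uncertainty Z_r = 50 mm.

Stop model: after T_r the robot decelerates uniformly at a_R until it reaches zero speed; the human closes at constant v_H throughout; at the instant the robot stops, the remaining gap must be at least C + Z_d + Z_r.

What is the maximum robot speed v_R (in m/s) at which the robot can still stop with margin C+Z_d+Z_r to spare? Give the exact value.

v_R_max = 3/5 m/s = 0.6000 m/s

collect terms ⇒ (1/10)·v_R² + (11/50)·v_R + (-21/125) = 0
  disc = (11/50)² − 4·(1/10)·(-21/125) = 289/2500 ; √disc = 17/50
  v_R = (−(11/50) + 17/50) / (2·(1/10)) = 3/5 m/s
check:
stop time T_s = (3/5)/5 = 0.1200 s
robot covers v_R·T_r = 0.6000·0.1000 = 0.0600 m before braking
braking distance = 0.6000²/(2·5.0000) = 0.0360 m
human over T_r+T_s: 0.6000·(0.1000+0.1200) = 0.1320 m
margins: 0.1200+0.0050+0.0500 = 0.1750 m
sum ≈ 0.0600+0.0360+0.1320+0.1750 ≈ 0.4030 m = S ✓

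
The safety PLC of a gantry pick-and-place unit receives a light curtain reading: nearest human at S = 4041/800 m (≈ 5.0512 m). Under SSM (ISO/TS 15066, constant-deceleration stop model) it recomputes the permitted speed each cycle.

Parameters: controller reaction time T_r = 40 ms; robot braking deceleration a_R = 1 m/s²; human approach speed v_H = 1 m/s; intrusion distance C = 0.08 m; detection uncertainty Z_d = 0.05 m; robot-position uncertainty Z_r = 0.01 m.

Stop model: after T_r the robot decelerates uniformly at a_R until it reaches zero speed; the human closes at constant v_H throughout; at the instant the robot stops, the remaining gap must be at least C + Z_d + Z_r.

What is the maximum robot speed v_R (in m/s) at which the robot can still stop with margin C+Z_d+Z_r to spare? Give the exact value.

at the boundary: (1/2)·v² + (26/25)·v + (-3897/800) = 0
  disc = (26/25)² − 4·(1/2)·(-3897/800) = 108241/10000 ; √disc = 329/100
  v_R = (−(26/25) + 329/100) / (2·(1/2)) = 9/4 m/s
check:
braking lasts T_s = (9/4)/1 = 2.2500 s
robot in T_r: 2.2500·0.0400 = 0.0900 m
braking distance = 2.2500²/(2·1.0000) = 2.5312 m
human over T_r+T_s: 1.0000·(0.0400+2.2500) = 2.2900 m
margins: 0.0800+0.0500+0.0100 = 0.1400 m
sum ≈ 0.0900+2.5312+2.2900+0.1400 ≈ 5.0512 m = S ✓

v_R_max = 9/4 m/s = 2.2500 m/s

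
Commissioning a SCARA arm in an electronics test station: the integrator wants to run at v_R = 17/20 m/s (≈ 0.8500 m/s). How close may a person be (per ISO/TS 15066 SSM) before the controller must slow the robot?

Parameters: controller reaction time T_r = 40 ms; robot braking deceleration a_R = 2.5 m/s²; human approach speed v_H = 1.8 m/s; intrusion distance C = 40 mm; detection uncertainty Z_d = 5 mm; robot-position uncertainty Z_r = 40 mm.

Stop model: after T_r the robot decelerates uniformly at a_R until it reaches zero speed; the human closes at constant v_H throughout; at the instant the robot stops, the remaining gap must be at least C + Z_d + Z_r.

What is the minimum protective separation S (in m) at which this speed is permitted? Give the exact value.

stop time T_s = (17/20)/(5/2) = 0.3400 s
robot covers v_R·T_r = 0.8500·0.0400 = 0.0340 m before braking
braking distance = 0.8500²/(2·2.5000) = 0.1445 m
human over T_r+T_s: 1.8000·(0.0400+0.3400) = 0.6840 m
residual clearance needed = 0.0400+0.0050+0.0400 = 0.0850 m
S_min ≈ 0.0340+0.1445+0.6840+0.0850  ⇒  S_min = 379/400 m

S_min = 379/400 m = 0.9475 m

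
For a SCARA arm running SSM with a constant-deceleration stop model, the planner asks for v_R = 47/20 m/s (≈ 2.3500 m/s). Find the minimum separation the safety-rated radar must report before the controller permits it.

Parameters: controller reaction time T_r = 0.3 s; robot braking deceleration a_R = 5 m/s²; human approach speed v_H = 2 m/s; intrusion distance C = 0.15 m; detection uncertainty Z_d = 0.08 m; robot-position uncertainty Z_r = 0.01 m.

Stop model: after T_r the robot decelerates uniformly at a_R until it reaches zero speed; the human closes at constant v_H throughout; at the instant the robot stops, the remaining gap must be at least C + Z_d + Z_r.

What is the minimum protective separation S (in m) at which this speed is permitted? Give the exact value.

stop time T_s = (47/20)/5 = 0.4700 s
reaction-phase robot travel = 2.3500·0.3000 = 0.7050 m
robot under decel: 2.3500²/(2·5.0000) = 0.5523 m
human over T_r+T_s: 2.0000·(0.3000+0.4700) = 1.5400 m
residual clearance needed = 0.1500+0.0800+0.0100 = 0.2400 m
S_min ≈ 0.7050+0.5523+1.5400+0.2400  ⇒  S_min = 12149/4000 m

S_min = 12149/4000 m = 3.0372 m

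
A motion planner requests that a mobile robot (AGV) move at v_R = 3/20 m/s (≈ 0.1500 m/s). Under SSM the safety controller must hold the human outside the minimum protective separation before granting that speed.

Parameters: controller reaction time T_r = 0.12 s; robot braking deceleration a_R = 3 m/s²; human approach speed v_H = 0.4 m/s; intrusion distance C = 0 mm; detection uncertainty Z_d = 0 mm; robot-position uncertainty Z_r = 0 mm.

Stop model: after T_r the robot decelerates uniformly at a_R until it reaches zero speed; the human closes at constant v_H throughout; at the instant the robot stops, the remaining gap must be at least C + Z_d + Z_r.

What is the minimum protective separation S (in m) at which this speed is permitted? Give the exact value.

stop time T_s = (3/20)/3 = 0.0500 s
robot in T_r: 0.1500·0.1200 = 0.0180 m
robot covers 0.1500·0.0500 − ½·3.0000·0.0500² = 0.0037 m while stopping
human over T_r+T_s: 0.4000·(0.1200+0.0500) = 0.0680 m
residual clearance needed = 0.0000+0.0000+0.0000 = 0.0000 m
S_min ≈ 0.0180+0.0037+0.0680+0.0000  ⇒  S_min = 359/4000 m

S_min = 359/4000 m = 0.0897 m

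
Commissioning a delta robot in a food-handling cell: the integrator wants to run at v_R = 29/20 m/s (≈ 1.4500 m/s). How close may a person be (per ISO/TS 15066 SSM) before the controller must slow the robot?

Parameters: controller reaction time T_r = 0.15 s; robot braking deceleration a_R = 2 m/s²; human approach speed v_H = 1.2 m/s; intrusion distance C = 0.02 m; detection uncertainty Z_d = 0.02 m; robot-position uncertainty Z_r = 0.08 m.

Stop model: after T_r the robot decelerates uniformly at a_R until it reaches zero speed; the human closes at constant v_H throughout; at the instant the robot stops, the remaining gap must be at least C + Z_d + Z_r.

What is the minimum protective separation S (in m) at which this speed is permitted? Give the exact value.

T_s = v_R/a_R = (29/20)/2 = 0.7250 s
reaction-phase robot travel = 1.4500·0.1500 = 0.2175 m
robot under decel: 1.4500²/(2·2.0000) = 0.5256 m
person approaches 1.2000·(0.1500+0.7250) = 1.0500 m
residual clearance needed = 0.0200+0.0200+0.0800 = 0.1200 m
S_min ≈ 0.2175+0.5256+1.0500+0.1200  ⇒  S_min = 3061/1600 m

S_min = 3061/1600 m = 1.9131 m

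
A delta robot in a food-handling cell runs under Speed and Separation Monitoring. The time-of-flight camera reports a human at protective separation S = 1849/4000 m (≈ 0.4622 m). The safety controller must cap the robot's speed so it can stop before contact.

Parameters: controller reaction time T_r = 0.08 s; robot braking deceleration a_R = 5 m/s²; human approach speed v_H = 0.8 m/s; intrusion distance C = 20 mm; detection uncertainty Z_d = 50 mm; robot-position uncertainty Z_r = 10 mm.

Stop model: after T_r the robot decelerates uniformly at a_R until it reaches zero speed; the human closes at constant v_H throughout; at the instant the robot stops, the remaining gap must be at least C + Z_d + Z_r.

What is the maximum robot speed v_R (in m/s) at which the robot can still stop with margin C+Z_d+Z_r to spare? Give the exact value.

collect terms ⇒ (1/10)·v_R² + (6/25)·v_R + (-1273/4000) = 0
  disc = (6/25)² − 4·(1/10)·(-1273/4000) = 1849/10000 ; √disc = 43/100
  v_R = (−(6/25) + 43/100) / (2·(1/10)) = 19/20 m/s
check:
T_s = v_R/a_R = (19/20)/5 = 0.1900 s
robot in T_r: 0.9500·0.0800 = 0.0760 m
robot under decel: 0.9500²/(2·5.0000) = 0.0902 m
human over T_r+T_s: 0.8000·(0.0800+0.1900) = 0.2160 m
C+Z_d+Z_r = 0.0200+0.0500+0.0100 = 0.0800 m
sum ≈ 0.0760+0.0902+0.2160+0.0800 ≈ 0.4622 m = S ✓

v_R_max = 19/20 m/s = 0.9500 m/s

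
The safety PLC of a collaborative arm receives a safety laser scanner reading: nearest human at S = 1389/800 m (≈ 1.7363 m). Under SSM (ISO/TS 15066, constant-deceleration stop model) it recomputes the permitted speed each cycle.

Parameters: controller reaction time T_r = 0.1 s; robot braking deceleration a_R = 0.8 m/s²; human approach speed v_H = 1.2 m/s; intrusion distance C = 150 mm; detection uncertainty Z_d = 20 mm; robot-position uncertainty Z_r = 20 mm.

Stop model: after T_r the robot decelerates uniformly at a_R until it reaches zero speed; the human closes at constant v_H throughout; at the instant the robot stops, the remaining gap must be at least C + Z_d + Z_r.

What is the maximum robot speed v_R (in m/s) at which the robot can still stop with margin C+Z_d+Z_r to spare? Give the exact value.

v_R_max = 7/10 m/s = 0.7000 m/s

collect terms ⇒ (5/8)·v_R² + (8/5)·v_R + (-1141/800) = 0
  disc = (8/5)² − 4·(5/8)·(-1141/800) = 9801/1600 ; √disc = 99/40
  v_R = (−(8/5) + 99/40) / (2·(5/8)) = 7/10 m/s
check:
stop time T_s = (7/10)/(4/5) = 0.8750 s
robot in T_r: 0.7000·0.1000 = 0.0700 m
robot covers 0.7000·0.8750 − ½·0.8000·0.8750² = 0.3063 m while stopping
person approaches 1.2000·(0.1000+0.8750) = 1.1700 m
C+Z_d+Z_r = 0.1500+0.0200+0.0200 = 0.1900 m
sum ≈ 0.0700+0.3063+1.1700+0.1900 ≈ 1.7363 m = S ✓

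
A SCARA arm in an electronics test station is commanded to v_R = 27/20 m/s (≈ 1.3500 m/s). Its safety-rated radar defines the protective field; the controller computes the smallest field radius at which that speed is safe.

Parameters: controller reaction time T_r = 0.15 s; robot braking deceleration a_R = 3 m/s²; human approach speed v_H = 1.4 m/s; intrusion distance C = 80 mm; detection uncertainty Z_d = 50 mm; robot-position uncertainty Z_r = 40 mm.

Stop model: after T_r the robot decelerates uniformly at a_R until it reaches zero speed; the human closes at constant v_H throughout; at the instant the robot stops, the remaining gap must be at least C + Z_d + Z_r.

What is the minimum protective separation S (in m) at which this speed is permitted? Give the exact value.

S_min = 1213/800 m = 1.5163 m

stop time T_s = (27/20)/3 = 0.4500 s
reaction-phase robot travel = 1.3500·0.1500 = 0.2025 m
robot under decel: 1.3500²/(2·3.0000) = 0.3038 m
human closes 1.4000·0.6000 = 0.8400 m
residual clearance needed = 0.0800+0.0500+0.0400 = 0.1700 m
S_min ≈ 0.2025+0.3038+0.8400+0.1700  ⇒  S_min = 1213/800 m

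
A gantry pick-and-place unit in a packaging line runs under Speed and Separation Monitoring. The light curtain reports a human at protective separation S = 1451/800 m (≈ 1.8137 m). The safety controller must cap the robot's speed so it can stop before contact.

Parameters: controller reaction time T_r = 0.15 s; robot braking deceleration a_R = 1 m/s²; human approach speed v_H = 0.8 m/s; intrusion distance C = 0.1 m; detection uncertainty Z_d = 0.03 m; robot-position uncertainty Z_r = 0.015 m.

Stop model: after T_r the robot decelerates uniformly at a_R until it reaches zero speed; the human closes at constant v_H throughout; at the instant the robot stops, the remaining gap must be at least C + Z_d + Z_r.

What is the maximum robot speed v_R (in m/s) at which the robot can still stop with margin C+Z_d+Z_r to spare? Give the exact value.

at the boundary: (1/2)·v² + (19/20)·v + (-1239/800) = 0
  disc = (19/20)² − 4·(1/2)·(-1239/800) = 4 ; √disc = 2
  v_R = (−(19/20) + 2) / (2·(1/2)) = 21/20 m/s
check:
braking lasts T_s = (21/20)/1 = 1.0500 s
robot in T_r: 1.0500·0.1500 = 0.1575 m
robot under decel: 1.0500²/(2·1.0000) = 0.5513 m
human closes 0.8000·1.2000 = 0.9600 m
C+Z_d+Z_r = 0.1000+0.0300+0.0150 = 0.1450 m
sum ≈ 0.1575+0.5513+0.9600+0.1450 ≈ 1.8137 m = S ✓

v_R_max = 21/20 m/s = 1.0500 m/s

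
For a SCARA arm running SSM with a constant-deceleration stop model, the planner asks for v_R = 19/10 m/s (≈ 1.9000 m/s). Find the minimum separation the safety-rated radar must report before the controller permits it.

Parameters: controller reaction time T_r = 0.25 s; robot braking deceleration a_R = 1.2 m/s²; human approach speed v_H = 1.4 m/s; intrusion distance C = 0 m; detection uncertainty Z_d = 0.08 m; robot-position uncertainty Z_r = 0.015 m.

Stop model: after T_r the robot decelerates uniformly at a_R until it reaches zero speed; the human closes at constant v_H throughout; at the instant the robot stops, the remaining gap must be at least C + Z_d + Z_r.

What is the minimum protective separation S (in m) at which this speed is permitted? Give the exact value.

S_min = 5569/1200 m = 4.6408 m

braking lasts T_s = (19/10)/(6/5) = 1.5833 s
reaction-phase robot travel = 1.9000·0.2500 = 0.4750 m
robot under decel: 1.9000²/(2·1.2000) = 1.5042 m
human closes 1.4000·1.8333 = 2.5667 m
residual clearance needed = 0.0000+0.0800+0.0150 = 0.0950 m
S_min ≈ 0.4750+1.5042+2.5667+0.0950  ⇒  S_min = 5569/1200 m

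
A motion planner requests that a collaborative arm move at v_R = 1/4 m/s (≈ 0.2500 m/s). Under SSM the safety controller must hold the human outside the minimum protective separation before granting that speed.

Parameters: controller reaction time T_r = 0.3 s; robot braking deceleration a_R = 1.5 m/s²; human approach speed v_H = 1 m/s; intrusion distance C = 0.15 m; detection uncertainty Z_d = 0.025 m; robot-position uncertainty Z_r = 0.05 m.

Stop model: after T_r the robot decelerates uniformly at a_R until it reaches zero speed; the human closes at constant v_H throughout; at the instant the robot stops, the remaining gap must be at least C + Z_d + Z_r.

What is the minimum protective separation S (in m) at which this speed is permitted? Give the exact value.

braking lasts T_s = (1/4)/(3/2) = 0.1667 s
robot covers v_R·T_r = 0.2500·0.3000 = 0.0750 m before braking
robot covers 0.2500·0.1667 − ½·1.5000·0.1667² = 0.0208 m while stopping
human over T_r+T_s: 1.0000·(0.3000+0.1667) = 0.4667 m
C+Z_d+Z_r = 0.1500+0.0250+0.0500 = 0.2250 m
S_min ≈ 0.0750+0.0208+0.4667+0.2250  ⇒  S_min = 63/80 m

S_min = 63/80 m = 0.7875 m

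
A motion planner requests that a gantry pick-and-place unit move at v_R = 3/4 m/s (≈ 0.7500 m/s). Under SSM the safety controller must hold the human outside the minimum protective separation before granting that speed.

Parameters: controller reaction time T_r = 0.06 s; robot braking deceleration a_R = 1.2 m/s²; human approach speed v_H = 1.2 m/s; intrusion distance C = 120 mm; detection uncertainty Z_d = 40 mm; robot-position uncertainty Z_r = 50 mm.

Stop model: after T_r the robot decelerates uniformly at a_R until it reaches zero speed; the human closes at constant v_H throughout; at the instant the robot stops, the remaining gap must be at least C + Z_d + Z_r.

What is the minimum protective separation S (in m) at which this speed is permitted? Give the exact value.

S_min = 10491/8000 m = 1.3114 m

T_s = v_R/a_R = (3/4)/(6/5) = 0.6250 s
robot covers v_R·T_r = 0.7500·0.0600 = 0.0450 m before braking
robot covers 0.7500·0.6250 − ½·1.2000·0.6250² = 0.2344 m while stopping
human closes 1.2000·0.6850 = 0.8220 m
residual clearance needed = 0.1200+0.0400+0.0500 = 0.2100 m
S_min ≈ 0.0450+0.2344+0.8220+0.2100  ⇒  S_min = 10491/8000 m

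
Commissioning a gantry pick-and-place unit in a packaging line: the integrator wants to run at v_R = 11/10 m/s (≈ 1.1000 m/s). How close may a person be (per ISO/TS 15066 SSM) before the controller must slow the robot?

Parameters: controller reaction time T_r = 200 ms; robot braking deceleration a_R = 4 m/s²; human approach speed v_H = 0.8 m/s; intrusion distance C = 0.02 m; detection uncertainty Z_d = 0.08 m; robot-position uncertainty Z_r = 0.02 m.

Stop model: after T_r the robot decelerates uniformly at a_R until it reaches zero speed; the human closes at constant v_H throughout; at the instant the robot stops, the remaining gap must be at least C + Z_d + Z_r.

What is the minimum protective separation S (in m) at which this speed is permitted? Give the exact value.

T_s = v_R/a_R = (11/10)/4 = 0.2750 s
robot covers v_R·T_r = 1.1000·0.2000 = 0.2200 m before braking
braking distance = 1.1000²/(2·4.0000) = 0.1512 m
human closes 0.8000·0.4750 = 0.3800 m
residual clearance needed = 0.0200+0.0800+0.0200 = 0.1200 m
S_min ≈ 0.2200+0.1512+0.3800+0.1200  ⇒  S_min = 697/800 m

S_min = 697/800 m = 0.8712 m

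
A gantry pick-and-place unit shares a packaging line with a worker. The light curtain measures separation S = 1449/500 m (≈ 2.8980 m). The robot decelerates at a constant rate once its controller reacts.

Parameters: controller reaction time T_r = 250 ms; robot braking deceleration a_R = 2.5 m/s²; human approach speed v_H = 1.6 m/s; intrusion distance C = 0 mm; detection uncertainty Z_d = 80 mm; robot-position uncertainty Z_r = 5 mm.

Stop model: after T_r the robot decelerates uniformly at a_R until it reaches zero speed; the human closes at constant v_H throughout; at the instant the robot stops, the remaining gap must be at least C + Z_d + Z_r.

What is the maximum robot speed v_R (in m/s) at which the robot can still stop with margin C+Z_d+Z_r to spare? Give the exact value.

v_R_max = 19/10 m/s = 1.9000 m/s

at the boundary: (1/5)·v² + (89/100)·v + (-2413/1000) = 0
  disc = (89/100)² − 4·(1/5)·(-2413/1000) = 1089/400 ; √disc = 33/20
  v_R = (−(89/100) + 33/20) / (2·(1/5)) = 19/10 m/s
check:
T_s = v_R/a_R = (19/10)/(5/2) = 0.7600 s
robot in T_r: 1.9000·0.2500 = 0.4750 m
braking distance = 1.9000²/(2·2.5000) = 0.7220 m
person approaches 1.6000·(0.2500+0.7600) = 1.6160 m
C+Z_d+Z_r = 0.0000+0.0800+0.0050 = 0.0850 m
sum ≈ 0.4750+0.7220+1.6160+0.0850 ≈ 2.8980 m = S ✓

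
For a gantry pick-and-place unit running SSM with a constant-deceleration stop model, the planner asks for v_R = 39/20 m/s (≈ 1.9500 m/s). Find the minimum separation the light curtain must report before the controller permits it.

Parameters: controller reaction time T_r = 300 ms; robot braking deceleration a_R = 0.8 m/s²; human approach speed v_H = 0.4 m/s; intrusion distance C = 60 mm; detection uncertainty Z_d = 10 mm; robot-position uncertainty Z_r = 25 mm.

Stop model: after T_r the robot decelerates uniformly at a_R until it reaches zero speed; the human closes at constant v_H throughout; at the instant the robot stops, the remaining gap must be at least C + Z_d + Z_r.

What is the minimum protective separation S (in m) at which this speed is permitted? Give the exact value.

braking lasts T_s = (39/20)/(4/5) = 2.4375 s
robot in T_r: 1.9500·0.3000 = 0.5850 m
robot under decel: 1.9500²/(2·0.8000) = 2.3766 m
human over T_r+T_s: 0.4000·(0.3000+2.4375) = 1.0950 m
margins: 0.0600+0.0100+0.0250 = 0.0950 m
S_min ≈ 0.5850+2.3766+1.0950+0.0950  ⇒  S_min = 2657/640 m

S_min = 2657/640 m = 4.1516 m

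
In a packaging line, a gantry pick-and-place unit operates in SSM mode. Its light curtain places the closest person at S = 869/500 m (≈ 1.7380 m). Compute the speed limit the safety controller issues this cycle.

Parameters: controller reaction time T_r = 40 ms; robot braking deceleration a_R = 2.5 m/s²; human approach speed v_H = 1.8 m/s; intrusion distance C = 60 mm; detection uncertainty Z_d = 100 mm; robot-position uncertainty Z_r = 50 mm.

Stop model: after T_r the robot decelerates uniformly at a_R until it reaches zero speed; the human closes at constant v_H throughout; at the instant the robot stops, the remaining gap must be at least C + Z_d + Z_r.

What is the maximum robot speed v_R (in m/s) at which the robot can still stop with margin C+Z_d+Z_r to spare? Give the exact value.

v_R_max = 7/5 m/s = 1.4000 m/s

quadratic (1/5)·v² + (19/25)·v + (-182/125) = 0
  disc = (19/25)² − 4·(1/5)·(-182/125) = 1089/625 ; √disc = 33/25
  v_R = (−(19/25) + 33/25) / (2·(1/5)) = 7/5 m/s
check:
T_s = v_R/a_R = (7/5)/(5/2) = 0.5600 s
robot in T_r: 1.4000·0.0400 = 0.0560 m
robot covers 1.4000·0.5600 − ½·2.5000·0.5600² = 0.3920 m while stopping
human over T_r+T_s: 1.8000·(0.0400+0.5600) = 1.0800 m
residual clearance needed = 0.0600+0.1000+0.0500 = 0.2100 m
sum ≈ 0.0560+0.3920+1.0800+0.2100 ≈ 1.7380 m = S ✓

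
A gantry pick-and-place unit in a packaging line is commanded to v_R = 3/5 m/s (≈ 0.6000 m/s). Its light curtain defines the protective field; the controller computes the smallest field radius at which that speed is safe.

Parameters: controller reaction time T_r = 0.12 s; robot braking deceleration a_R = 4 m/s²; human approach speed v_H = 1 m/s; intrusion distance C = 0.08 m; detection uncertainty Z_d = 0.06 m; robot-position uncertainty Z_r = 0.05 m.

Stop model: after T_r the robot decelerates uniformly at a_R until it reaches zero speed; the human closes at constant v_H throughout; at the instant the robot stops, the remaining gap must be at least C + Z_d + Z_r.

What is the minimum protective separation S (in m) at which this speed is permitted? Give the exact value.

braking lasts T_s = (3/5)/4 = 0.1500 s
robot in T_r: 0.6000·0.1200 = 0.0720 m
robot covers 0.6000·0.1500 − ½·4.0000·0.1500² = 0.0450 m while stopping
human closes 1.0000·0.2700 = 0.2700 m
C+Z_d+Z_r = 0.0800+0.0600+0.0500 = 0.1900 m
S_min ≈ 0.0720+0.0450+0.2700+0.1900  ⇒  S_min = 577/1000 m

S_min = 577/1000 m = 0.5770 m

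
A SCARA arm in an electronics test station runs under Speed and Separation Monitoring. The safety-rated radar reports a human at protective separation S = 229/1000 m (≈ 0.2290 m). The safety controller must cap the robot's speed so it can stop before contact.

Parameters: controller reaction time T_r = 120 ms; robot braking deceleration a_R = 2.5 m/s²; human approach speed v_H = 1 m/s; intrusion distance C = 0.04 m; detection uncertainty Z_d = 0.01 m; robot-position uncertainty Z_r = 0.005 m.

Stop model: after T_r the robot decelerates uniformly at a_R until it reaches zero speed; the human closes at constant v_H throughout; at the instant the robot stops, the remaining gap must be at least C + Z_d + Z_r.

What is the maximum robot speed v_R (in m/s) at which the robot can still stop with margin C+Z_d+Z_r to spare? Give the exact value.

quadratic (1/5)·v² + (13/25)·v + (-27/500) = 0
  disc = (13/25)² − 4·(1/5)·(-27/500) = 196/625 ; √disc = 14/25
  v_R = (−(13/25) + 14/25) / (2·(1/5)) = 1/10 m/s
check:
T_s = v_R/a_R = (1/10)/(5/2) = 0.0400 s
reaction-phase robot travel = 0.1000·0.1200 = 0.0120 m
robot covers 0.1000·0.0400 − ½·2.5000·0.0400² = 0.0020 m while stopping
human over T_r+T_s: 1.0000·(0.1200+0.0400) = 0.1600 m
margins: 0.0400+0.0100+0.0050 = 0.0550 m
sum ≈ 0.0120+0.0020+0.1600+0.0550 ≈ 0.2290 m = S ✓

v_R_max = 1/10 m/s = 0.1000 m/s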